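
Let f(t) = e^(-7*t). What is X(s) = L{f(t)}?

L{1} = 1/s.
By the first shifting theorem, multiplying by e^(-7t) replaces s with s + 7.

X(s) = 1/(s + 7)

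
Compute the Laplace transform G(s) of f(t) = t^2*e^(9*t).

G(s) = 2/(s - 9)^3

L{e^(9t)} = 1/(s - 9).
Then apply L{t^2·g(t)} = (-1)^2 d^2/ds^2[H(s)] with H(s) = 1/(s - 9):
differentiating 2 times and applying the sign gives 2/(s - 9)^3.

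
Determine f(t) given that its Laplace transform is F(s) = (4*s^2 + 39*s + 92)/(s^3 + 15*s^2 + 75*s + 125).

Factor the denominator: s^3 + 15*s^2 + 75*s + 125 = (s + 5)^3.
Partial fraction decomposition gives [4/(s + 5)] + [-1/(s + 5)^2] + [-3/(s + 5)^3].
Invert each term: 4/(s + 5) ↔ 4e^(-5t); -1/(s + 5)^2 ↔ -t·e^(-5t); -3/(s + 5)^3 ↔ (-3/2)t^2·e^(-5t).

f(t) = -3*t^2*exp(-5*t)/2 - t*exp(-5*t) + 4*exp(-5*t)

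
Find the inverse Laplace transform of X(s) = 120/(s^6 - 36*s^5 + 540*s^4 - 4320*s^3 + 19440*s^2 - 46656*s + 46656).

t^5*exp(6*t)

Rewrite the denominator: s^6 - 36*s^5 + 540*s^4 - 4320*s^3 + 19440*s^2 - 46656*s + 46656 = (s - 6)^6.
The form in (s - 6) signals a first-shifting-theorem factor e^(6t).
Since L{t^5} = 5!/s^6 = 120/s^6, the inverse is t^5*exp(6*t).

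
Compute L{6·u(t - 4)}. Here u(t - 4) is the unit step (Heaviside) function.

6*exp(-4*s)/s

By the second shifting theorem, L{u(t - c)·g(t - c)} = e^(-cs)·G(s) with c = 4 and G(s) = L{g(t)}.
L{6} = 6/s.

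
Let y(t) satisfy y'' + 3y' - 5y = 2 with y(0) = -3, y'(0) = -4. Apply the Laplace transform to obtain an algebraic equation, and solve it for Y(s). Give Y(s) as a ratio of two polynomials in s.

Laplace-transform each side.
The derivative rules (L{y''} = s^2 Y - s·y(0) - y'(0) and L{y'} = sY - y(0), with y(0) = -3, y'(0) = -4) turn the left side into (s^2 + 3*s - 5)Y - (-3*s - 13).
The right side is L{2} = 2/s.
So (s^2 + 3*s - 5)Y = 2/s + (-3*s - 13).
Solve for Y(s) and write it as one ratio of polynomials.

Y(s) = (-3*s^2 - 13*s + 2)/(s^3 + 3*s^2 - 5*s)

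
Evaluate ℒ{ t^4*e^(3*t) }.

L{t^4} = 4!/s^5 = 24/s^5.
By the first shifting theorem, multiplying by e^(3t) replaces s with s - 3.

24/(s - 3)^5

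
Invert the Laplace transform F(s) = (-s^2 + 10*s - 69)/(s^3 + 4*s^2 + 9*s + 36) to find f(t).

f(t) = -2*sin(3*t) + 4*cos(3*t) - 5*exp(-4*t)

Factor the denominator: s^3 + 4*s^2 + 9*s + 36 = (s + 4)*(s^2 + 9).
Partial fraction decomposition gives [-5/(s + 4)] + [4*s/(s^2 + 9)] + [-6/(s^2 + 9)].
Invert each term: -5/(s + 4) ↔ -5e^(-4t); 4·s/(s^2 + 9) ↔ 4cos(3t); -2·3/(s^2 + 9) ↔ -2sin(3t).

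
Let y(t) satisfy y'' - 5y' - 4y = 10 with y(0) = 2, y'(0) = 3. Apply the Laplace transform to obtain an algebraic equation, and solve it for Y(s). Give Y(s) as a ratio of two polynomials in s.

Y(s) = (2*s^2 - 7*s + 10)/(s^3 - 5*s^2 - 4*s)

Laplace-transform each side.
With L{y''} = s^2 Y - s·y(0) - y'(0) and L{y'} = sY - y(0), with y(0) = 2, y'(0) = 3: the LHS transforms to (s^2 - 5*s - 4)Y - (2*s - 7).
The right side is L{10} = 10/s.
So (s^2 - 5*s - 4)Y = 10/s + (2*s - 7).
Isolate Y and clear denominators.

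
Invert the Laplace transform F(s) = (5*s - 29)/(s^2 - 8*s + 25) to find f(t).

Complete the square in the denominator: s^2 - 8*s + 25 = (s - 4)^2 + 3^2.
Split the numerator to match: 5*s - 29 = 5·(s - 4) - 3·3.
Invert each term: 5·(s - 4)/((s - 4)^2 + 9) ↔ 5e^(4t)cos(3t); -3·3/((s - 4)^2 + 9) ↔ -3e^(4t)sin(3t).

f(t) = -3*exp(4*t)*sin(3*t) + 5*exp(4*t)*cos(3*t)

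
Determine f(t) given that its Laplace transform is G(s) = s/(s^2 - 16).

f(t) = cosh(4*t)

Since L{cosh(4t)} = s/(s^2 - 16), the inverse is cosh(4*t).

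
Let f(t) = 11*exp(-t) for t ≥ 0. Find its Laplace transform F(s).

L{11} = 11/s.
By the first shifting theorem, multiplying by e^(-t) replaces s with s + 1.

F(s) = 11/(s + 1)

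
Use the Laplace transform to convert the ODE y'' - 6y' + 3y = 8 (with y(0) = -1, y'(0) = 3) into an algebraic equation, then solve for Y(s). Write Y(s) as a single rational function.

Y(s) = (-s^2 + 9*s + 8)/(s^3 - 6*s^2 + 3*s)

Take the Laplace transform of both sides.
The derivative rules (L{y''} = s^2 Y - s·y(0) - y'(0) and L{y'} = sY - y(0), with y(0) = -1, y'(0) = 3) turn the left side into (s^2 - 6*s + 3)Y - (-s + 9).
The right side is L{8} = 8/s.
So (s^2 - 6*s + 3)Y = 8/s + (-s + 9).
Divide through and combine into a single rational function.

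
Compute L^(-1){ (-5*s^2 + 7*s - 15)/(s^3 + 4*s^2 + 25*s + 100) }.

Factor the denominator: s^3 + 4*s^2 + 25*s + 100 = (s + 4)*(s^2 + 25).
Partial fraction decomposition gives [-3/(s + 4)] + [-2*s/(s^2 + 25)] + [15/(s^2 + 25)].
Invert each term: -3/(s + 4) ↔ -3e^(-4t); -2·s/(s^2 + 25) ↔ -2cos(5t); 3·5/(s^2 + 25) ↔ 3sin(5t).

3*sin(5*t) - 2*cos(5*t) - 3*exp(-4*t)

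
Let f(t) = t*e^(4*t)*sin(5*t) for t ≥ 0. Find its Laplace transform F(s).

L{sin(5t)} = 5/(s^2 + 25).
Multiplying by e^(4t) shifts s → s - 4, so L{e^(4*t)*sin(5*t)} = 5/((s - 4)^2 + 25).
Then apply L{t·g(t)} = -d/ds[G(s)] with G(s) = 5/((s - 4)^2 + 25):
differentiating 1 time and applying the sign gives 10*(s - 4)/(s^2 - 8*s + 41)^2.

F(s) = 10*(s - 4)/(s^2 - 8*s + 41)^2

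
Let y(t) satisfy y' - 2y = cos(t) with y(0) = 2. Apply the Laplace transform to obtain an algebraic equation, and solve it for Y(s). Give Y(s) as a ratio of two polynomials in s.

Y(s) = (2*s^2 + s + 2)/(s^3 - 2*s^2 + s - 2)

Transform both sides with L{·}.
With L{y'} = sY - y(0) = sY - 2: the LHS transforms to (s - 2)Y - (2).
The right side is L{cos(t)} = s/(s^2 + 1).
So (s - 2)Y = s/(s^2 + 1) + (2).
Isolate Y and clear denominators.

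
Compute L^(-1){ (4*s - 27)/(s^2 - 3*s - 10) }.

-exp(5*t) + 5*exp(-2*t)

Factor the denominator: s^2 - 3*s - 10 = (s - 5)*(s + 2).
Partial fraction decomposition gives [5/(s + 2)] + [-1/(s - 5)].
Invert each term: 5/(s + 2) ↔ 5e^(-2t); -1/(s - 5) ↔ -e^(5t).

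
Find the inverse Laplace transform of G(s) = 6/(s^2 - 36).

Since L{sinh(6t)} = 6/(s^2 - 36), the inverse is sinh(6*t).

sinh(6*t)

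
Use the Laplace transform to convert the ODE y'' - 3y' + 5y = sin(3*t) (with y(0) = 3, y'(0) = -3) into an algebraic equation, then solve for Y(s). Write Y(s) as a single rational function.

Y(s) = (3*s^3 - 12*s^2 + 27*s - 105)/(s^4 - 3*s^3 + 14*s^2 - 27*s + 45)

Laplace-transform each side.
With L{y''} = s^2 Y - s·y(0) - y'(0) and L{y'} = sY - y(0), with y(0) = 3, y'(0) = -3: the LHS transforms to (s^2 - 3*s + 5)Y - (3*s - 12).
The right side is L{sin(3*t)} = 3/(s^2 + 9).
So (s^2 - 3*s + 5)Y = 3/(s^2 + 9) + (3*s - 12).
Solve for Y(s) and write it as one ratio of polynomials.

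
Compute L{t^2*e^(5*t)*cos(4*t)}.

2*(s - 5)*(s^2 - 10*s - 23)/(s^2 - 10*s + 41)^3

L{cos(4t)} = s/(s^2 + 16).
Multiplying by e^(5t) shifts s → s - 5, so L{e^(5*t)*cos(4*t)} = (s - 5)/((s - 5)^2 + 16).
Then apply L{t^2·g(t)} = (-1)^2 d^2/ds^2[G(s)] with G(s) = (s - 5)/((s - 5)^2 + 16):
differentiating 2 times and applying the sign gives 2*(s - 5)*(s^2 - 10*s - 23)/(s^2 - 10*s + 41)^3.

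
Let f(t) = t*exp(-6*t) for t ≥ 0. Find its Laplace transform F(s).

L{e^(-6t)} = 1/(s + 6).
Then apply L{t·g(t)} = -d/ds[G(s)] with G(s) = 1/(s + 6):
differentiating 1 time and applying the sign gives (s + 6)^(-2).

F(s) = (s + 6)^(-2)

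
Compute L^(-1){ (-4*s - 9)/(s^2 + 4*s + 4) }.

Factor the denominator: s^2 + 4*s + 4 = (s + 2)^2.
Partial fraction decomposition gives [-4/(s + 2)] + [-1/(s + 2)^2].
Invert each term: -4/(s + 2) ↔ -4e^(-2t); -1/(s + 2)^2 ↔ -t·e^(-2t).

-t*exp(-2*t) - 4*exp(-2*t)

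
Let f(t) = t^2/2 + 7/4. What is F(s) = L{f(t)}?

F(s) = 7/(4*s) + s^(-3)

The transform is linear, so treat each term independently.
(1/2)·[L{t^2} = 2!/s^3 = 2/s^3]; L{7/4} = (7/4)/s.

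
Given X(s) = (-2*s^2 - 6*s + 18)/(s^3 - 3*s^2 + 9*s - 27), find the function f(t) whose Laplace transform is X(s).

f(t) = -exp(3*t) - 3*sin(3*t) - cos(3*t)

Factor the denominator: s^3 - 3*s^2 + 9*s - 27 = (s - 3)*(s^2 + 9).
Partial fraction decomposition gives [-1/(s - 3)] + [-s/(s^2 + 9)] + [-9/(s^2 + 9)].
Invert each term: -1/(s - 3) ↔ -e^(3t); -1·s/(s^2 + 9) ↔ -cos(3t); -3·3/(s^2 + 9) ↔ -3sin(3t).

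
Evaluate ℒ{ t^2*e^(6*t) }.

2/(s - 6)^3

L{t^2} = 2!/s^3 = 2/s^3.
By the first shifting theorem, multiplying by e^(6t) replaces s with s - 6.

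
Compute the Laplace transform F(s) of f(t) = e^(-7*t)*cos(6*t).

L{cos(6t)} = s/(s^2 + 36).
By the first shifting theorem, multiplying by e^(-7t) replaces s with s + 7.

F(s) = (s + 7)/((s + 7)^2 + 36)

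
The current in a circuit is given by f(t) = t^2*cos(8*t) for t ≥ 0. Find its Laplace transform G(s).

G(s) = 2*s*(s^2 - 192)/(s^2 + 64)^3

L{cos(8t)} = s/(s^2 + 64).
Then apply L{t^2·g(t)} = (-1)^2 d^2/ds^2[H(s)] with H(s) = s/(s^2 + 64):
differentiating 2 times and applying the sign gives 2*s*(s^2 - 192)/(s^2 + 64)^3.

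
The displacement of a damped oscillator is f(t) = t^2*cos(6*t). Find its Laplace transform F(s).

F(s) = 2*s*(s^2 - 108)/(s^2 + 36)^3

L{cos(6t)} = s/(s^2 + 36).
Then apply L{t^2·g(t)} = (-1)^2 d^2/ds^2[G(s)] with G(s) = s/(s^2 + 36):
differentiating 2 times and applying the sign gives 2*s*(s^2 - 108)/(s^2 + 36)^3.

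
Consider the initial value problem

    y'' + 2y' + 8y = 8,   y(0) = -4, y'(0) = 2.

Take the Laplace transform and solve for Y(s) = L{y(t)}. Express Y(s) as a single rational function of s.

Take the Laplace transform of both sides.
Using L{y''} = s^2 Y - s·y(0) - y'(0) and L{y'} = sY - y(0), with y(0) = -4, y'(0) = 2, the left side becomes (s^2 + 2*s + 8)Y - (-4*s - 6).
The right side is L{8} = 8/s.
So (s^2 + 2*s + 8)Y = 8/s + (-4*s - 6).
Isolate Y and clear denominators.

Y(s) = (-4*s^2 - 6*s + 8)/(s^3 + 2*s^2 + 8*s)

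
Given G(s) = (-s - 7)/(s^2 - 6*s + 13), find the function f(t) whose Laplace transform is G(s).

f(t) = -5*exp(3*t)*sin(2*t) - exp(3*t)*cos(2*t)

Complete the square in the denominator: s^2 - 6*s + 13 = (s - 3)^2 + 2^2.
Split the numerator to match: -s - 7 = -1·(s - 3) - 5·2.
Invert each term: -1·(s - 3)/((s - 3)^2 + 4) ↔ -e^(3t)cos(2t); -5·2/((s - 3)^2 + 4) ↔ -5e^(3t)sin(2t).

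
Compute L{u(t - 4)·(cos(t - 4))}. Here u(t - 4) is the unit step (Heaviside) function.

s*exp(-4*s)/(s^2 + 1)

By the second shifting theorem, L{u(t - c)·g(t - c)} = e^(-cs)·G(s) with c = 4 and G(s) = L{g(t)}.
L{cos(t)} = s/(s^2 + 1).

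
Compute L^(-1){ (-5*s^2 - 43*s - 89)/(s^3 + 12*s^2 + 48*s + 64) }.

3*t^2*exp(-4*t)/2 - 3*t*exp(-4*t) - 5*exp(-4*t)

Factor the denominator: s^3 + 12*s^2 + 48*s + 64 = (s + 4)^3.
Partial fraction decomposition gives [-5/(s + 4)] + [-3/(s + 4)^2] + [3/(s + 4)^3].
Invert each term: -5/(s + 4) ↔ -5e^(-4t); -3/(s + 4)^2 ↔ -3t·e^(-4t); 3/(s + 4)^3 ↔ (3/2)t^2·e^(-4t).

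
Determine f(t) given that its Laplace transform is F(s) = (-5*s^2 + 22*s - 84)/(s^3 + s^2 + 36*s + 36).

Factor the denominator: s^3 + s^2 + 36*s + 36 = (s + 1)*(s^2 + 36).
Partial fraction decomposition gives [-3/(s + 1)] + [-2*s/(s^2 + 36)] + [24/(s^2 + 36)].
Invert each term: -3/(s + 1) ↔ -3e^(-t); -2·s/(s^2 + 36) ↔ -2cos(6t); 4·6/(s^2 + 36) ↔ 4sin(6t).

f(t) = 4*sin(6*t) - 2*cos(6*t) - 3*exp(-t)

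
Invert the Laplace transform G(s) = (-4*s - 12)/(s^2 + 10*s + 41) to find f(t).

f(t) = 2*exp(-5*t)*sin(4*t) - 4*exp(-5*t)*cos(4*t)

Complete the square in the denominator: s^2 + 10*s + 41 = (s + 5)^2 + 4^2.
Split the numerator to match: -4*s - 12 = -4·(s + 5) + 2·4.
Invert each term: -4·(s + 5)/((s + 5)^2 + 16) ↔ -4e^(-5t)cos(4t); 2·4/((s + 5)^2 + 16) ↔ 2e^(-5t)sin(4t).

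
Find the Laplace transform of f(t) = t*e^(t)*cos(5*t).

(s - 6)*(s + 4)/(s^2 - 2*s + 26)^2

L{cos(5t)} = s/(s^2 + 25).
Multiplying by e^(t) shifts s → s - 1, so L{e^(t)*cos(5*t)} = (s - 1)/((s - 1)^2 + 25).
Then apply L{t·g(t)} = -d/ds[G(s)] with G(s) = (s - 1)/((s - 1)^2 + 25):
differentiating 1 time and applying the sign gives (s - 6)*(s + 4)/(s^2 - 2*s + 26)^2.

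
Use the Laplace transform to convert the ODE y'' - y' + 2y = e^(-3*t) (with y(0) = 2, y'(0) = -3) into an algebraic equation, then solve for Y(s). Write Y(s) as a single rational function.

Transform both sides with L{·}.
With L{y''} = s^2 Y - s·y(0) - y'(0) and L{y'} = sY - y(0), with y(0) = 2, y'(0) = -3: the LHS transforms to (s^2 - s + 2)Y - (2*s - 5).
The right side is L{e^(-3*t)} = 1/(s + 3).
So (s^2 - s + 2)Y = 1/(s + 3) + (2*s - 5).
Isolate Y and clear denominators.

Y(s) = (2*s^2 + s - 14)/(s^3 + 2*s^2 - s + 6)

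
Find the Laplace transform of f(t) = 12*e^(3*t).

L{12} = 12/s.
By the first shifting theorem, multiplying by e^(3t) replaces s with s - 3.

12/(s - 3)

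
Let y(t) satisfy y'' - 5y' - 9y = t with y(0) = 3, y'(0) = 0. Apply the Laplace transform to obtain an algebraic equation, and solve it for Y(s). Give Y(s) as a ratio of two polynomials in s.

Apply the Laplace transform to the equation.
With L{y''} = s^2 Y - s·y(0) - y'(0) and L{y'} = sY - y(0), with y(0) = 3, y'(0) = 0: the LHS transforms to (s^2 - 5*s - 9)Y - (3*s - 15).
The right side is L{t} = s^(-2).
So (s^2 - 5*s - 9)Y = s^(-2) + (3*s - 15).
Divide through and combine into a single rational function.

Y(s) = (3*s^3 - 15*s^2 + 1)/(s^4 - 5*s^3 - 9*s^2)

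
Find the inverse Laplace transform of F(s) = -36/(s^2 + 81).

-4*sin(9*t)

Since L{sin(9t)} = 9/(s^2 + 81), the inverse is sin(9*t), scaled by -4.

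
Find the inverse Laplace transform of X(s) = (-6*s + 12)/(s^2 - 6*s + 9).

-6*t*exp(3*t) - 6*exp(3*t)

Factor the denominator: s^2 - 6*s + 9 = (s - 3)^2.
Partial fraction decomposition gives [-6/(s - 3)] + [-6/(s - 3)^2].
Invert each term: -6/(s - 3) ↔ -6e^(3t); -6/(s - 3)^2 ↔ -6t·e^(3t).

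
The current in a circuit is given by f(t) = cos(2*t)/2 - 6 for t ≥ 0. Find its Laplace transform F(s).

F(s) = s/(2*(s^2 + 4)) - 6/s

The transform is linear, so treat each term independently.
(1/2)·[L{cos(2t)} = s/(s^2 + 4)]; L{-6} = -6/s.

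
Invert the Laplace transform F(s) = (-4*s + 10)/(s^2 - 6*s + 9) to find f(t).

Factor the denominator: s^2 - 6*s + 9 = (s - 3)^2.
Partial fraction decomposition gives [-4/(s - 3)] + [-2/(s - 3)^2].
Invert each term: -4/(s - 3) ↔ -4e^(3t); -2/(s - 3)^2 ↔ -2t·e^(3t).

f(t) = -2*t*exp(3*t) - 4*exp(3*t)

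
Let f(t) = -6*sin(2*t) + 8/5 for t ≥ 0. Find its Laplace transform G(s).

Apply the Laplace transform termwise.
(-6)·[L{sin(2t)} = 2/(s^2 + 4)]; L{8/5} = (8/5)/s.

G(s) = -12/(s^2 + 4) + 8/(5*s)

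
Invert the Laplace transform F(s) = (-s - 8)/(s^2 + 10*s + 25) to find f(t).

f(t) = -3*t*exp(-5*t) - exp(-5*t)

Factor the denominator: s^2 + 10*s + 25 = (s + 5)^2.
Partial fraction decomposition gives [-1/(s + 5)] + [-3/(s + 5)^2].
Invert each term: -1/(s + 5) ↔ -e^(-5t); -3/(s + 5)^2 ↔ -3t·e^(-5t).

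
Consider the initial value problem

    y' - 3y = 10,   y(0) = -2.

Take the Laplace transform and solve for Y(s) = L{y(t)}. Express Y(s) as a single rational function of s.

Apply the Laplace transform to the equation.
Using L{y'} = sY - y(0) = sY - (-2), the left side becomes (s - 3)Y - (-2).
The right side is L{10} = 10/s.
So (s - 3)Y = 10/s + (-2).
Isolate Y and clear denominators.

Y(s) = (-2*s + 10)/(s^2 - 3*s)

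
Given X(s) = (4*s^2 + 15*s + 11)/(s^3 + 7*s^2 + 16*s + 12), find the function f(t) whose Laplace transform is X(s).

f(t) = -3*t*exp(-2*t) + 2*exp(-2*t) + 2*exp(-3*t)

Factor the denominator: s^3 + 7*s^2 + 16*s + 12 = (s + 2)^2*(s + 3).
Partial fraction decomposition gives [2/(s + 2)] + [-3/(s + 2)^2] + [2/(s + 3)].
Invert each term: 2/(s + 2) ↔ 2e^(-2t); -3/(s + 2)^2 ↔ -3t·e^(-2t); 2/(s + 3) ↔ 2e^(-3t).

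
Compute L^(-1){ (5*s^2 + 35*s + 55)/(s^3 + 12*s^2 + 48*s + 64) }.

Factor the denominator: s^3 + 12*s^2 + 48*s + 64 = (s + 4)^3.
Partial fraction decomposition gives [5/(s + 4)] + [-5/(s + 4)^2] + [-5/(s + 4)^3].
Invert each term: 5/(s + 4) ↔ 5e^(-4t); -5/(s + 4)^2 ↔ -5t·e^(-4t); -5/(s + 4)^3 ↔ (-5/2)t^2·e^(-4t).

-5*t^2*exp(-4*t)/2 - 5*t*exp(-4*t) + 5*exp(-4*t)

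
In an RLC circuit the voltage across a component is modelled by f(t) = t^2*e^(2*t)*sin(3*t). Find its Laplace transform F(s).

L{sin(3t)} = 3/(s^2 + 9).
Multiplying by e^(2t) shifts s → s - 2, so L{e^(2*t)*sin(3*t)} = 3/((s - 2)^2 + 9).
Then apply L{t^2·g(t)} = (-1)^2 d^2/ds^2[G(s)] with G(s) = 3/((s - 2)^2 + 9):
differentiating 2 times and applying the sign gives 18*(s^2 - 4*s + 1)/(s^2 - 4*s + 13)^3.

F(s) = 18*(s^2 - 4*s + 1)/(s^2 - 4*s + 13)^3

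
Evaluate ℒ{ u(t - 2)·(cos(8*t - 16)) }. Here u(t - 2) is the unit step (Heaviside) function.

By the second shifting theorem, L{u(t - c)·g(t - c)} = e^(-cs)·G(s) with c = 2 and G(s) = L{g(t)}.
L{cos(8t)} = s/(s^2 + 64).

s*exp(-2*s)/(s^2 + 64)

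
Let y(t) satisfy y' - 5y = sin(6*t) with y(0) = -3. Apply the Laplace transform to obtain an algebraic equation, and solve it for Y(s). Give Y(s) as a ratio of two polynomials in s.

Y(s) = (-3*s^2 - 102)/(s^3 - 5*s^2 + 36*s - 180)

Laplace-transform each side.
The derivative rules (L{y'} = sY - y(0) = sY - (-3)) turn the left side into (s - 5)Y - (-3).
The right side is L{sin(6*t)} = 6/(s^2 + 36).
So (s - 5)Y = 6/(s^2 + 36) + (-3).
Isolate Y and clear denominators.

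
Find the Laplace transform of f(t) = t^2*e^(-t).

L{e^(-t)} = 1/(s + 1).
Then apply L{t^2·g(t)} = (-1)^2 d^2/ds^2[H(s)] with H(s) = 1/(s + 1):
differentiating 2 times and applying the sign gives 2/(s + 1)^3.

2/(s + 1)^3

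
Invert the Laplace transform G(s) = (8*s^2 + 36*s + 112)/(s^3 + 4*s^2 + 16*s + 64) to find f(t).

f(t) = 4*sin(4*t) + 5*cos(4*t) + 3*exp(-4*t)

Factor the denominator: s^3 + 4*s^2 + 16*s + 64 = (s + 4)*(s^2 + 16).
Partial fraction decomposition gives [3/(s + 4)] + [5*s/(s^2 + 16)] + [16/(s^2 + 16)].
Invert each term: 3/(s + 4) ↔ 3e^(-4t); 5·s/(s^2 + 16) ↔ 5cos(4t); 4·4/(s^2 + 16) ↔ 4sin(4t).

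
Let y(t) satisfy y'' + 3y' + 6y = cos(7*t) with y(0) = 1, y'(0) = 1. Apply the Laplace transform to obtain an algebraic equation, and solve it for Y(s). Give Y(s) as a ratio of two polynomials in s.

Laplace-transform each side.
Using L{y''} = s^2 Y - s·y(0) - y'(0) and L{y'} = sY - y(0), with y(0) = 1, y'(0) = 1, the left side becomes (s^2 + 3*s + 6)Y - (s + 4).
The right side is L{cos(7*t)} = s/(s^2 + 49).
So (s^2 + 3*s + 6)Y = s/(s^2 + 49) + (s + 4).
Divide through and combine into a single rational function.

Y(s) = (s^3 + 4*s^2 + 50*s + 196)/(s^4 + 3*s^3 + 55*s^2 + 147*s + 294)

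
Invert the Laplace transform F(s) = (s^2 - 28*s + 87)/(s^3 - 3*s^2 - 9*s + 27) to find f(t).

Factor the denominator: s^3 - 3*s^2 - 9*s + 27 = (s - 3)^2*(s + 3).
Partial fraction decomposition gives [-4/(s - 3)] + [2/(s - 3)^2] + [5/(s + 3)].
Invert each term: -4/(s - 3) ↔ -4e^(3t); 2/(s - 3)^2 ↔ 2t·e^(3t); 5/(s + 3) ↔ 5e^(-3t).

f(t) = 2*t*exp(3*t) - 4*exp(3*t) + 5*exp(-3*t)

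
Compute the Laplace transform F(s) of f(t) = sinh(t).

F(s) = 1/(s^2 - 1)

L{sinh(t)} = 1/(s^2 - 1).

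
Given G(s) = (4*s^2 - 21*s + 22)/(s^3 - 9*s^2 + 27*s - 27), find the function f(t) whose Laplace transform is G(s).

f(t) = -5*t^2*exp(3*t)/2 + 3*t*exp(3*t) + 4*exp(3*t)

Factor the denominator: s^3 - 9*s^2 + 27*s - 27 = (s - 3)^3.
Partial fraction decomposition gives [4/(s - 3)] + [3/(s - 3)^2] + [-5/(s - 3)^3].
Invert each term: 4/(s - 3) ↔ 4e^(3t); 3/(s - 3)^2 ↔ 3t·e^(3t); -5/(s - 3)^3 ↔ (-5/2)t^2·e^(3t).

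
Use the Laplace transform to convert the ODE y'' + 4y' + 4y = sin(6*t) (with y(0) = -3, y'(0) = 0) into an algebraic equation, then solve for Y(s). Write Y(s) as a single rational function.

Y(s) = (-3*s^3 - 12*s^2 - 108*s - 426)/(s^4 + 4*s^3 + 40*s^2 + 144*s + 144)

Take the Laplace transform of both sides.
Using L{y''} = s^2 Y - s·y(0) - y'(0) and L{y'} = sY - y(0), with y(0) = -3, y'(0) = 0, the left side becomes (s^2 + 4*s + 4)Y - (-3*s - 12).
The right side is L{sin(6*t)} = 6/(s^2 + 36).
So (s^2 + 4*s + 4)Y = 6/(s^2 + 36) + (-3*s - 12).
Divide through and combine into a single rational function.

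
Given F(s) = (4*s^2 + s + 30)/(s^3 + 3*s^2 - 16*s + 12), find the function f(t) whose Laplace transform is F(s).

f(t) = 6*exp(2*t) - 5*exp(t) + 3*exp(-6*t)

Factor the denominator: s^3 + 3*s^2 - 16*s + 12 = (s - 2)*(s - 1)*(s + 6).
Partial fraction decomposition gives [6/(s - 2)] + [3/(s + 6)] + [-5/(s - 1)].
Invert each term: 6/(s - 2) ↔ 6e^(2t); 3/(s + 6) ↔ 3e^(-6t); -5/(s - 1) ↔ -5e^(t).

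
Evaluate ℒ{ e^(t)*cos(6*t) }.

(s - 1)/((s - 1)^2 + 36)

L{cos(6t)} = s/(s^2 + 36).
By the first shifting theorem, multiplying by e^(t) replaces s with s - 1.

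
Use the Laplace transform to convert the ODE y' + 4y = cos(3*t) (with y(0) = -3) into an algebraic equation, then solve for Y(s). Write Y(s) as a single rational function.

Y(s) = (-3*s^2 + s - 27)/(s^3 + 4*s^2 + 9*s + 36)

Take the Laplace transform of both sides.
Using L{y'} = sY - y(0) = sY - (-3), the left side becomes (s + 4)Y - (-3).
The right side is L{cos(3*t)} = s/(s^2 + 9).
So (s + 4)Y = s/(s^2 + 9) + (-3).
Solve for Y(s) and write it as one ratio of polynomials.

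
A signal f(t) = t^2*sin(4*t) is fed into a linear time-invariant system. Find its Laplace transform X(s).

L{sin(4t)} = 4/(s^2 + 16).
Then apply L{t^2·g(t)} = (-1)^2 d^2/ds^2[G(s)] with G(s) = 4/(s^2 + 16):
differentiating 2 times and applying the sign gives 8*(3*s^2 - 16)/(s^2 + 16)^3.

X(s) = 8*(3*s^2 - 16)/(s^2 + 16)^3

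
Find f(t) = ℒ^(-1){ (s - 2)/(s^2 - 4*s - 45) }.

Rewrite the denominator: s^2 - 4*s - 45 = (s - 2)^2 - 49.
The form in (s - 2) signals a first-shifting-theorem factor e^(2t).
Since L{cosh(7t)} = s/(s^2 - 49), the inverse is exp(2*t)*cosh(7*t).

f(t) = exp(2*t)*cosh(7*t)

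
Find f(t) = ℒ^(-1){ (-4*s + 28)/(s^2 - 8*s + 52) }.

Complete the square in the denominator: s^2 - 8*s + 52 = (s - 4)^2 + 6^2.
Split the numerator to match: -4*s + 28 = -4·(s - 4) + 2·6.
Invert each term: -4·(s - 4)/((s - 4)^2 + 36) ↔ -4e^(4t)cos(6t); 2·6/((s - 4)^2 + 36) ↔ 2e^(4t)sin(6t).

f(t) = 2*exp(4*t)*sin(6*t) - 4*exp(4*t)*cos(6*t)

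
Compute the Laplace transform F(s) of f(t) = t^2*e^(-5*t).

F(s) = 2/(s + 5)^3

L{e^(-5t)} = 1/(s + 5).
Then apply L{t^2·g(t)} = (-1)^2 d^2/ds^2[G(s)] with G(s) = 1/(s + 5):
differentiating 2 times and applying the sign gives 2/(s + 5)^3.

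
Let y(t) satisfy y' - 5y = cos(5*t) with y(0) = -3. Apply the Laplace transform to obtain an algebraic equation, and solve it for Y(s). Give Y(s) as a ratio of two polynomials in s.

Y(s) = (-3*s^2 + s - 75)/(s^3 - 5*s^2 + 25*s - 125)

Take the Laplace transform of both sides.
Using L{y'} = sY - y(0) = sY - (-3), the left side becomes (s - 5)Y - (-3).
The right side is L{cos(5*t)} = s/(s^2 + 25).
So (s - 5)Y = s/(s^2 + 25) + (-3).
Divide through and combine into a single rational function.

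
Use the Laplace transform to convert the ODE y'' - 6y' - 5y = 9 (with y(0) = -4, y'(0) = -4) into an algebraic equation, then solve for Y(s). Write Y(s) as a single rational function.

Y(s) = (-4*s^2 + 20*s + 9)/(s^3 - 6*s^2 - 5*s)

Transform both sides with L{·}.
The derivative rules (L{y''} = s^2 Y - s·y(0) - y'(0) and L{y'} = sY - y(0), with y(0) = -4, y'(0) = -4) turn the left side into (s^2 - 6*s - 5)Y - (-4*s + 20).
The right side is L{9} = 9/s.
So (s^2 - 6*s - 5)Y = 9/s + (-4*s + 20).
Divide through and combine into a single rational function.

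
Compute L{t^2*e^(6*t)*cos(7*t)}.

2*(s - 6)*(s^2 - 12*s - 111)/(s^2 - 12*s + 85)^3

L{cos(7t)} = s/(s^2 + 49).
Multiplying by e^(6t) shifts s → s - 6, so L{e^(6*t)*cos(7*t)} = (s - 6)/((s - 6)^2 + 49).
Then apply L{t^2·g(t)} = (-1)^2 d^2/ds^2[G(s)] with G(s) = (s - 6)/((s - 6)^2 + 49):
differentiating 2 times and applying the sign gives 2*(s - 6)*(s^2 - 12*s - 111)/(s^2 - 12*s + 85)^3.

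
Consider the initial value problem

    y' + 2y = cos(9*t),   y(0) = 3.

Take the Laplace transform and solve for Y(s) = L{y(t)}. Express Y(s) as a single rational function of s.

Apply the Laplace transform to the equation.
With L{y'} = sY - y(0) = sY - 3: the LHS transforms to (s + 2)Y - (3).
The right side is L{cos(9*t)} = s/(s^2 + 81).
So (s + 2)Y = s/(s^2 + 81) + (3).
Isolate Y and clear denominators.

Y(s) = (3*s^2 + s + 243)/(s^3 + 2*s^2 + 81*s + 162)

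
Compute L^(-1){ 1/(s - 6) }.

exp(6*t)

Since L{e^(6t)} = 1/(s - 6), the inverse is e^(6*t).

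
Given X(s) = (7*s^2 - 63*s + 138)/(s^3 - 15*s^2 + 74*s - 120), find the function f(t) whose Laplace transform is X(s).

f(t) = 6*exp(6*t) + 2*exp(5*t) - exp(4*t)

Factor the denominator: s^3 - 15*s^2 + 74*s - 120 = (s - 6)*(s - 5)*(s - 4).
Partial fraction decomposition gives [-1/(s - 4)] + [2/(s - 5)] + [6/(s - 6)].
Invert each term: -1/(s - 4) ↔ -e^(4t); 2/(s - 5) ↔ 2e^(5t); 6/(s - 6) ↔ 6e^(6t).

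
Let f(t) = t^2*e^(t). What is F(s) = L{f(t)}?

F(s) = 2/(s - 1)^3

L{t^2} = 2!/s^3 = 2/s^3.
By the first shifting theorem, multiplying by e^(t) replaces s with s - 1.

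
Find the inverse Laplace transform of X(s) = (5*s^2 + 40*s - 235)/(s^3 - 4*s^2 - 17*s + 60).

5*exp(5*t) + 5*exp(3*t) - 5*exp(-4*t)

Factor the denominator: s^3 - 4*s^2 - 17*s + 60 = (s - 5)*(s - 3)*(s + 4).
Partial fraction decomposition gives [5/(s - 3)] + [5/(s - 5)] + [-5/(s + 4)].
Invert each term: 5/(s - 3) ↔ 5e^(3t); 5/(s - 5) ↔ 5e^(5t); -5/(s + 4) ↔ -5e^(-4t).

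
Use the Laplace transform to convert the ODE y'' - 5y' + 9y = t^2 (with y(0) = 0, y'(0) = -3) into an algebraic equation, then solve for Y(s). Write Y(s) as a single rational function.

Laplace-transform each side.
The derivative rules (L{y''} = s^2 Y - s·y(0) - y'(0) and L{y'} = sY - y(0), with y(0) = 0, y'(0) = -3) turn the left side into (s^2 - 5*s + 9)Y - (-3).
The right side is L{t^2} = 2/s^3.
So (s^2 - 5*s + 9)Y = 2/s^3 + (-3).
Solve for Y(s) and write it as one ratio of polynomials.

Y(s) = (-3*s^3 + 2)/(s^5 - 5*s^4 + 9*s^3)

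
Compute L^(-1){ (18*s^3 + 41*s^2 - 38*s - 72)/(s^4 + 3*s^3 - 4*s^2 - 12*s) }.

4*exp(2*t) + 6 + 3*exp(-2*t) + 5*exp(-3*t)

Factor the denominator: s^4 + 3*s^3 - 4*s^2 - 12*s = s*(s - 2)*(s + 2)*(s + 3).
Partial fraction decomposition gives [5/(s + 3)] + [3/(s + 2)] + [6/s] + [4/(s - 2)].
Invert each term: 5/(s + 3) ↔ 5e^(-3t); 3/(s + 2) ↔ 3e^(-2t); 6/(s - 0) ↔ 6e^(0t); 4/(s - 2) ↔ 4e^(2t).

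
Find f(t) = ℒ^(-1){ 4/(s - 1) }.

Since L{e^(t)} = 1/(s - 1), the inverse is e^(t), scaled by 4.

f(t) = 4*exp(t)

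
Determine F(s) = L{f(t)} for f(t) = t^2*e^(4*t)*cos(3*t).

L{cos(3t)} = s/(s^2 + 9).
Multiplying by e^(4t) shifts s → s - 4, so L{e^(4*t)*cos(3*t)} = (s - 4)/((s - 4)^2 + 9).
Then apply L{t^2·g(t)} = (-1)^2 d^2/ds^2[G(s)] with G(s) = (s - 4)/((s - 4)^2 + 9):
differentiating 2 times and applying the sign gives 2*(s - 4)*(s^2 - 8*s - 11)/(s^2 - 8*s + 25)^3.

F(s) = 2*(s - 4)*(s^2 - 8*s - 11)/(s^2 - 8*s + 25)^3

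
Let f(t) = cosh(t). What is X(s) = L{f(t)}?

L{cosh(t)} = s/(s^2 - 1).

X(s) = s/(s^2 - 1)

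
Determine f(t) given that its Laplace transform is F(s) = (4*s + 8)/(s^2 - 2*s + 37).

f(t) = 2*exp(t)*sin(6*t) + 4*exp(t)*cos(6*t)

Complete the square in the denominator: s^2 - 2*s + 37 = (s - 1)^2 + 6^2.
Split the numerator to match: 4*s + 8 = 4·(s - 1) + 2·6.
Invert each term: 4·(s - 1)/((s - 1)^2 + 36) ↔ 4e^(t)cos(6t); 2·6/((s - 1)^2 + 36) ↔ 2e^(t)sin(6t).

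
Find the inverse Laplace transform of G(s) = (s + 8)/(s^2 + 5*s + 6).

Factor the denominator: s^2 + 5*s + 6 = (s + 2)*(s + 3).
Partial fraction decomposition gives [-5/(s + 3)] + [6/(s + 2)].
Invert each term: -5/(s + 3) ↔ -5e^(-3t); 6/(s + 2) ↔ 6e^(-2t).

6*exp(-2*t) - 5*exp(-3*t)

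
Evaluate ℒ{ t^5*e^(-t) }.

120/(s + 1)^6

L{t^5} = 5!/s^6 = 120/s^6.
By the first shifting theorem, multiplying by e^(-t) replaces s with s + 1.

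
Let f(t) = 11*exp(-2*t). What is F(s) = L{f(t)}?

F(s) = 11/(s + 2)

L{11} = 11/s.
By the first shifting theorem, multiplying by e^(-2t) replaces s with s + 2.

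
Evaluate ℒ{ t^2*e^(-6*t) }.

2/(s + 6)^3

L{e^(-6t)} = 1/(s + 6).
Then apply L{t^2·g(t)} = (-1)^2 d^2/ds^2[H(s)] with H(s) = 1/(s + 6):
differentiating 2 times and applying the sign gives 2/(s + 6)^3.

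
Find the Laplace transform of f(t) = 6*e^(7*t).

6/(s - 7)

L{6} = 6/s.
By the first shifting theorem, multiplying by e^(7t) replaces s with s - 7.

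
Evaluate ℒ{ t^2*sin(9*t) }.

54*(s^2 - 27)/(s^2 + 81)^3

L{sin(9t)} = 9/(s^2 + 81).
Then apply L{t^2·g(t)} = (-1)^2 d^2/ds^2[G(s)] with G(s) = 9/(s^2 + 81):
differentiating 2 times and applying the sign gives 54*(s^2 - 27)/(s^2 + 81)^3.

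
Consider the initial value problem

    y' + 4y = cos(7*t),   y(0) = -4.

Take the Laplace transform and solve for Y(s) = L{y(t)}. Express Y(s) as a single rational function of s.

Y(s) = (-4*s^2 + s - 196)/(s^3 + 4*s^2 + 49*s + 196)

Apply the Laplace transform to the equation.
The derivative rules (L{y'} = sY - y(0) = sY - (-4)) turn the left side into (s + 4)Y - (-4).
The right side is L{cos(7*t)} = s/(s^2 + 49).
So (s + 4)Y = s/(s^2 + 49) + (-4).
Isolate Y and clear denominators.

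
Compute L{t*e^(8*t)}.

(s - 8)^(-2)

L{e^(8t)} = 1/(s - 8).
Then apply L{t·g(t)} = -d/ds[H(s)] with H(s) = 1/(s - 8):
differentiating 1 time and applying the sign gives (s - 8)^(-2).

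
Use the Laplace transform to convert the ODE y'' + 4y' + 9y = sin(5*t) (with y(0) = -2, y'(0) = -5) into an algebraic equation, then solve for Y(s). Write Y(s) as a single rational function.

Y(s) = (-2*s^3 - 13*s^2 - 50*s - 320)/(s^4 + 4*s^3 + 34*s^2 + 100*s + 225)

Apply the Laplace transform to the equation.
The derivative rules (L{y''} = s^2 Y - s·y(0) - y'(0) and L{y'} = sY - y(0), with y(0) = -2, y'(0) = -5) turn the left side into (s^2 + 4*s + 9)Y - (-2*s - 13).
The right side is L{sin(5*t)} = 5/(s^2 + 25).
So (s^2 + 4*s + 9)Y = 5/(s^2 + 25) + (-2*s - 13).
Isolate Y and clear denominators.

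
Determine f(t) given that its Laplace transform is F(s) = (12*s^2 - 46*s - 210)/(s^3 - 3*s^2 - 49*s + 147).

f(t) = exp(7*t) + 6*exp(3*t) + 5*exp(-7*t)

Factor the denominator: s^3 - 3*s^2 - 49*s + 147 = (s - 7)*(s - 3)*(s + 7).
Partial fraction decomposition gives [1/(s - 7)] + [5/(s + 7)] + [6/(s - 3)].
Invert each term: 1/(s - 7) ↔ e^(7t); 5/(s + 7) ↔ 5e^(-7t); 6/(s - 3) ↔ 6e^(3t).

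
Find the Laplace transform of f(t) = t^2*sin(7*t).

14*(3*s^2 - 49)/(s^2 + 49)^3

L{sin(7t)} = 7/(s^2 + 49).
Then apply L{t^2·g(t)} = (-1)^2 d^2/ds^2[G(s)] with G(s) = 7/(s^2 + 49):
differentiating 2 times and applying the sign gives 14*(3*s^2 - 49)/(s^2 + 49)^3.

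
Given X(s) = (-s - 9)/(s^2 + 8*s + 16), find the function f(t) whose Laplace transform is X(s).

Factor the denominator: s^2 + 8*s + 16 = (s + 4)^2.
Partial fraction decomposition gives [-1/(s + 4)] + [-5/(s + 4)^2].
Invert each term: -1/(s + 4) ↔ -e^(-4t); -5/(s + 4)^2 ↔ -5t·e^(-4t).

f(t) = -5*t*exp(-4*t) - exp(-4*t)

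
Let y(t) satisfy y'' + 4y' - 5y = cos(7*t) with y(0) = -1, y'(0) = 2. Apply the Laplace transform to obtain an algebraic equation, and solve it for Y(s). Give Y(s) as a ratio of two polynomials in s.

Y(s) = (-s^3 - 2*s^2 - 48*s - 98)/(s^4 + 4*s^3 + 44*s^2 + 196*s - 245)

Apply the Laplace transform to the equation.
Using L{y''} = s^2 Y - s·y(0) - y'(0) and L{y'} = sY - y(0), with y(0) = -1, y'(0) = 2, the left side becomes (s^2 + 4*s - 5)Y - (-s - 2).
The right side is L{cos(7*t)} = s/(s^2 + 49).
So (s^2 + 4*s - 5)Y = s/(s^2 + 49) + (-s - 2).
Isolate Y and clear denominators.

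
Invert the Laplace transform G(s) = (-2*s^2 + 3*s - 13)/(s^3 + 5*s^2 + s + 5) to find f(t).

f(t) = -2*sin(t) + cos(t) - 3*exp(-5*t)

Factor the denominator: s^3 + 5*s^2 + s + 5 = (s + 5)*(s^2 + 1).
Partial fraction decomposition gives [-3/(s + 5)] + [s/(s^2 + 1)] + [-2/(s^2 + 1)].
Invert each term: -3/(s + 5) ↔ -3e^(-5t); 1·s/(s^2 + 1) ↔ cos(t); -2·1/(s^2 + 1) ↔ -2sin(t).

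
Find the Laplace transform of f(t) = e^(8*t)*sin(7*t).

L{sin(7t)} = 7/(s^2 + 49).
By the first shifting theorem, multiplying by e^(8t) replaces s with s - 8.

7/((s - 8)^2 + 49)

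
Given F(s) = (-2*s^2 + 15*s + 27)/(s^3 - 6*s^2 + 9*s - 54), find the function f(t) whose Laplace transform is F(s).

Factor the denominator: s^3 - 6*s^2 + 9*s - 54 = (s - 6)*(s^2 + 9).
Partial fraction decomposition gives [1/(s - 6)] + [-3*s/(s^2 + 9)] + [-3/(s^2 + 9)].
Invert each term: 1/(s - 6) ↔ e^(6t); -3·s/(s^2 + 9) ↔ -3cos(3t); -1·3/(s^2 + 9) ↔ -sin(3t).

f(t) = exp(6*t) - sin(3*t) - 3*cos(3*t)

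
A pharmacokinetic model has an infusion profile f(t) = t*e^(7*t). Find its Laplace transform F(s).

L{e^(7t)} = 1/(s - 7).
Then apply L{t·g(t)} = -d/ds[G(s)] with G(s) = 1/(s - 7):
differentiating 1 time and applying the sign gives (s - 7)^(-2).

F(s) = (s - 7)^(-2)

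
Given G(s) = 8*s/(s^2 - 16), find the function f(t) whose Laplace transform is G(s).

Factor the denominator: s^2 - 16 = (s - 4)*(s + 4).
Partial fraction decomposition gives [4/(s - 4)] + [4/(s + 4)].
Invert each term: 4/(s - 4) ↔ 4e^(4t); 4/(s + 4) ↔ 4e^(-4t).

f(t) = 4*exp(4*t) + 4*exp(-4*t)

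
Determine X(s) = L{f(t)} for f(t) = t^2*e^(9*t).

X(s) = 2/(s - 9)^3

L{e^(9t)} = 1/(s - 9).
Then apply L{t^2·g(t)} = (-1)^2 d^2/ds^2[G(s)] with G(s) = 1/(s - 9):
differentiating 2 times and applying the sign gives 2/(s - 9)^3.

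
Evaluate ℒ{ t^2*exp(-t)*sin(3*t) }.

18*(s^2 + 2*s - 2)/(s^2 + 2*s + 10)^3

L{sin(3t)} = 3/(s^2 + 9).
Multiplying by e^(-t) shifts s → s + 1, so L{exp(-t)*sin(3*t)} = 3/((s + 1)^2 + 9).
Then apply L{t^2·g(t)} = (-1)^2 d^2/ds^2[H(s)] with H(s) = 3/((s + 1)^2 + 9):
differentiating 2 times and applying the sign gives 18*(s^2 + 2*s - 2)/(s^2 + 2*s + 10)^3.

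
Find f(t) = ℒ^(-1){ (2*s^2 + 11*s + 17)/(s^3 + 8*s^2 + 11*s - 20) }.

f(t) = exp(t) - exp(-4*t) + 2*exp(-5*t)

Factor the denominator: s^3 + 8*s^2 + 11*s - 20 = (s - 1)*(s + 4)*(s + 5).
Partial fraction decomposition gives [2/(s + 5)] + [1/(s - 1)] + [-1/(s + 4)].
Invert each term: 2/(s + 5) ↔ 2e^(-5t); 1/(s - 1) ↔ e^(t); -1/(s + 4) ↔ -e^(-4t).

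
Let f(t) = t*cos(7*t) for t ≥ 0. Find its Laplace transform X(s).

L{cos(7t)} = s/(s^2 + 49).
Then apply L{t·g(t)} = -d/ds[G(s)] with G(s) = s/(s^2 + 49):
differentiating 1 time and applying the sign gives (s - 7)*(s + 7)/(s^2 + 49)^2.

X(s) = (s - 7)*(s + 7)/(s^2 + 49)^2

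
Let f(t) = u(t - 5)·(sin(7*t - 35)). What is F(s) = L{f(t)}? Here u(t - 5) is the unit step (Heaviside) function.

F(s) = 7*exp(-5*s)/(s^2 + 49)

By the second shifting theorem, L{u(t - c)·g(t - c)} = e^(-cs)·G(s) with c = 5 and G(s) = L{g(t)}.
L{sin(7t)} = 7/(s^2 + 49).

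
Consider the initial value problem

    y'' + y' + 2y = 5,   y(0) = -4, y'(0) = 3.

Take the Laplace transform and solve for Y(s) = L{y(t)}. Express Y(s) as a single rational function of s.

Y(s) = (-4*s^2 - s + 5)/(s^3 + s^2 + 2*s)

Laplace-transform each side.
With L{y''} = s^2 Y - s·y(0) - y'(0) and L{y'} = sY - y(0), with y(0) = -4, y'(0) = 3: the LHS transforms to (s^2 + s + 2)Y - (-4*s - 1).
The right side is L{5} = 5/s.
So (s^2 + s + 2)Y = 5/s + (-4*s - 1).
Solve for Y(s) and write it as one ratio of polynomials.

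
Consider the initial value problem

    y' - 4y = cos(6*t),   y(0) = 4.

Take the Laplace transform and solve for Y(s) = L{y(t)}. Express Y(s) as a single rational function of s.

Y(s) = (4*s^2 + s + 144)/(s^3 - 4*s^2 + 36*s - 144)

Transform both sides with L{·}.
Using L{y'} = sY - y(0) = sY - 4, the left side becomes (s - 4)Y - (4).
The right side is L{cos(6*t)} = s/(s^2 + 36).
So (s - 4)Y = s/(s^2 + 36) + (4).
Divide through and combine into a single rational function.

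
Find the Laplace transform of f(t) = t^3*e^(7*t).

L{t^3} = 3!/s^4 = 6/s^4.
By the first shifting theorem, multiplying by e^(7t) replaces s with s - 7.

6/(s - 7)^4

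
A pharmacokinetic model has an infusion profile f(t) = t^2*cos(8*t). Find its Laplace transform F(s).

F(s) = 2*s*(s^2 - 192)/(s^2 + 64)^3

L{cos(8t)} = s/(s^2 + 64).
Then apply L{t^2·g(t)} = (-1)^2 d^2/ds^2[G(s)] with G(s) = s/(s^2 + 64):
differentiating 2 times and applying the sign gives 2*s*(s^2 - 192)/(s^2 + 64)^3.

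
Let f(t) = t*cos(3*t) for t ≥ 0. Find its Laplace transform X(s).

X(s) = (s - 3)*(s + 3)/(s^2 + 9)^2

L{cos(3t)} = s/(s^2 + 9).
Then apply L{t·g(t)} = -d/ds[G(s)] with G(s) = s/(s^2 + 9):
differentiating 1 time and applying the sign gives (s - 3)*(s + 3)/(s^2 + 9)^2.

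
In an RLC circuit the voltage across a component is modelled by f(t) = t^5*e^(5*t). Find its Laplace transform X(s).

L{t^5} = 5!/s^6 = 120/s^6.
By the first shifting theorem, multiplying by e^(5t) replaces s with s - 5.

X(s) = 120/(s - 5)^6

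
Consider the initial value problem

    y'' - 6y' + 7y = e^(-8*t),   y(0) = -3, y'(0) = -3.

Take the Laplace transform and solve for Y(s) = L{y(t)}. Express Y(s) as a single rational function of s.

Laplace-transform each side.
The derivative rules (L{y''} = s^2 Y - s·y(0) - y'(0) and L{y'} = sY - y(0), with y(0) = -3, y'(0) = -3) turn the left side into (s^2 - 6*s + 7)Y - (-3*s + 15).
The right side is L{e^(-8*t)} = 1/(s + 8).
So (s^2 - 6*s + 7)Y = 1/(s + 8) + (-3*s + 15).
Divide through and combine into a single rational function.

Y(s) = (-3*s^2 - 9*s + 121)/(s^3 + 2*s^2 - 41*s + 56)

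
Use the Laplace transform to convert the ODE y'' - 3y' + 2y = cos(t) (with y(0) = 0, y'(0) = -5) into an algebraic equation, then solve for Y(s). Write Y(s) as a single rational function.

Y(s) = (-5*s^2 + s - 5)/(s^4 - 3*s^3 + 3*s^2 - 3*s + 2)

Transform both sides with L{·}.
With L{y''} = s^2 Y - s·y(0) - y'(0) and L{y'} = sY - y(0), with y(0) = 0, y'(0) = -5: the LHS transforms to (s^2 - 3*s + 2)Y - (-5).
The right side is L{cos(t)} = s/(s^2 + 1).
So (s^2 - 3*s + 2)Y = s/(s^2 + 1) + (-5).
Isolate Y and clear denominators.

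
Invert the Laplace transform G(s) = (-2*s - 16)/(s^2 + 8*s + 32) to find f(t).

f(t) = -2*exp(-4*t)*sin(4*t) - 2*exp(-4*t)*cos(4*t)

Complete the square in the denominator: s^2 + 8*s + 32 = (s + 4)^2 + 4^2.
Split the numerator to match: -2*s - 16 = -2·(s + 4) - 2·4.
Invert each term: -2·(s + 4)/((s + 4)^2 + 16) ↔ -2e^(-4t)cos(4t); -2·4/((s + 4)^2 + 16) ↔ -2e^(-4t)sin(4t).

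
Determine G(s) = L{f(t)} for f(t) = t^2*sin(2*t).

G(s) = 4*(3*s^2 - 4)/(s^2 + 4)^3

L{sin(2t)} = 2/(s^2 + 4).
Then apply L{t^2·g(t)} = (-1)^2 d^2/ds^2[H(s)] with H(s) = 2/(s^2 + 4):
differentiating 2 times and applying the sign gives 4*(3*s^2 - 4)/(s^2 + 4)^3.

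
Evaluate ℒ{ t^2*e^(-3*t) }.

2/(s + 3)^3

L{e^(-3t)} = 1/(s + 3).
Then apply L{t^2·g(t)} = (-1)^2 d^2/ds^2[G(s)] with G(s) = 1/(s + 3):
differentiating 2 times and applying the sign gives 2/(s + 3)^3.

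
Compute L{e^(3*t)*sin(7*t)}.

L{sin(7t)} = 7/(s^2 + 49).
By the first shifting theorem, multiplying by e^(3t) replaces s with s - 3.

7/((s - 3)^2 + 49)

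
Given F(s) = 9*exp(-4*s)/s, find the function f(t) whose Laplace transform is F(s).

f(t) = Heaviside(t - 4)*(9)

The factor e^(-4s) signals a time shift by c = 4 (second shifting theorem).
L{9} = 9/s, so L^-1{9/s} = 9.
Hence the inverse is u(t - 4) times that function evaluated at t - 4.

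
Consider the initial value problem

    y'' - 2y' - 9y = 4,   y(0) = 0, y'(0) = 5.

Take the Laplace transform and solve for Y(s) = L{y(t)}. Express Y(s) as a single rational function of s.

Y(s) = (5*s + 4)/(s^3 - 2*s^2 - 9*s)

Take the Laplace transform of both sides.
Using L{y''} = s^2 Y - s·y(0) - y'(0) and L{y'} = sY - y(0), with y(0) = 0, y'(0) = 5, the left side becomes (s^2 - 2*s - 9)Y - (5).
The right side is L{4} = 4/s.
So (s^2 - 2*s - 9)Y = 4/s + (5).
Isolate Y and clear denominators.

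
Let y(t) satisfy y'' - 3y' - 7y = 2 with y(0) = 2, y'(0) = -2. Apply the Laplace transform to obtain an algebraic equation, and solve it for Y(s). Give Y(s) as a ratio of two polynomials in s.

Apply the Laplace transform to the equation.
Using L{y''} = s^2 Y - s·y(0) - y'(0) and L{y'} = sY - y(0), with y(0) = 2, y'(0) = -2, the left side becomes (s^2 - 3*s - 7)Y - (2*s - 8).
The right side is L{2} = 2/s.
So (s^2 - 3*s - 7)Y = 2/s + (2*s - 8).
Solve for Y(s) and write it as one ratio of polynomials.

Y(s) = (2*s^2 - 8*s + 2)/(s^3 - 3*s^2 - 7*s)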